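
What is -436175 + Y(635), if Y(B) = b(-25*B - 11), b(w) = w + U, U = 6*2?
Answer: -452049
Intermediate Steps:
U = 12
b(w) = 12 + w (b(w) = w + 12 = 12 + w)
Y(B) = 1 - 25*B (Y(B) = 12 + (-25*B - 11) = 12 + (-11 - 25*B) = 1 - 25*B)
-436175 + Y(635) = -436175 + (1 - 25*635) = -436175 + (1 - 15875) = -436175 - 15874 = -452049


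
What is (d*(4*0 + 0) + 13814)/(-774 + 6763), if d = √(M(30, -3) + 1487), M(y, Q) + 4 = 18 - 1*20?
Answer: 13814/5989 ≈ 2.3066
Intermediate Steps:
M(y, Q) = -6 (M(y, Q) = -4 + (18 - 1*20) = -4 + (18 - 20) = -4 - 2 = -6)
d = √1481 (d = √(-6 + 1487) = √1481 ≈ 38.484)
(d*(4*0 + 0) + 13814)/(-774 + 6763) = (√1481*(4*0 + 0) + 13814)/(-774 + 6763) = (√1481*(0 + 0) + 13814)/5989 = (√1481*0 + 13814)*(1/5989) = (0 + 13814)*(1/5989) = 13814*(1/5989) = 13814/5989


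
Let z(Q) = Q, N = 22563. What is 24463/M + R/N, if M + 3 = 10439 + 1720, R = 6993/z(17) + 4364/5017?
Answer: 15834461469035/7797570364764 ≈ 2.0307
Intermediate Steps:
R = 35158069/85289 (R = 6993/17 + 4364/5017 = 35158069/85289 ≈ 412.22)
M = 12156 (M = -3 + (10439 + 1720) = -3 + 12159 = 12156)
24463/M + R/N = 24463/12156 + (35158069/85289)/22563 = 24463*(1/12156) + (35158069/85289)*(1/22563) = 24463/12156 + 35158069/1924375707 = 15834461469035/7797570364764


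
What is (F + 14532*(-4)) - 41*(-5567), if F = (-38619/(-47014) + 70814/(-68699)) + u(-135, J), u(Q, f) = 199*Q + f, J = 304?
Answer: 463665074885873/3229814786 ≈ 1.4356e+5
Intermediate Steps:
u(Q, f) = f + 199*Q
F = -85787786693661/3229814786 (F = (-38619/(-47014) + 70814/(-68699)) + (304 + 199*(-135)) = (-38619*(-1/47014) + 70814*(-1/68699)) + (304 - 26865) = (38619/47014 - 70814/68699) - 26561 = -676162715/3229814786 - 26561 = -85787786693661/3229814786 ≈ -26561.)
(F + 14532*(-4)) - 41*(-5567) = (-85787786693661/3229814786 + 14532*(-4)) - 41*(-5567) = (-85787786693661/3229814786 - 58128) + 228247 = -273530460574269/3229814786 + 228247 = 463665074885873/3229814786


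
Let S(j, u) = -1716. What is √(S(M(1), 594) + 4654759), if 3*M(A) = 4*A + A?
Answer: √4653043 ≈ 2157.1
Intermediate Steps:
M(A) = 5*A/3 (M(A) = (4*A + A)/3 = (5*A)/3 = 5*A/3)
√(S(M(1), 594) + 4654759) = √(-1716 + 4654759) = √4653043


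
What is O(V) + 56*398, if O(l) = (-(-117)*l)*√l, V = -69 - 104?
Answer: 22288 - 20241*I*√173 ≈ 22288.0 - 2.6623e+5*I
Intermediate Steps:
V = -173
O(l) = 117*l^(3/2) (O(l) = (117*l)*√l = 117*l^(3/2))
O(V) + 56*398 = 117*(-173)^(3/2) + 56*398 = 117*(-173*I*√173) + 22288 = -20241*I*√173 + 22288 = 22288 - 20241*I*√173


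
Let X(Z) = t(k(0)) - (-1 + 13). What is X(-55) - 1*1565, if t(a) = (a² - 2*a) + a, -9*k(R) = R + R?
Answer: -1577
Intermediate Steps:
k(R) = -2*R/9 (k(R) = -(R + R)/9 = -2*R/9)
t(a) = a² - a
X(Z) = -12 (X(Z) = (-2/9*0)*(-1 - 2/9*0) - (-1 + 13) = 0*(-1 + 0) - 1*12 = 0*(-1) - 12 = 0 - 12 = -12)
X(-55) - 1*1565 = -12 - 1*1565 = -12 - 1565 = -1577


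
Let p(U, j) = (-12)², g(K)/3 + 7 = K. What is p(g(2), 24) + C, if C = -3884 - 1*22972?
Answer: -26712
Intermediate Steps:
g(K) = -21 + 3*K
p(U, j) = 144
C = -26856 (C = -3884 - 22972 = -26856)
p(g(2), 24) + C = 144 - 26856 = -26712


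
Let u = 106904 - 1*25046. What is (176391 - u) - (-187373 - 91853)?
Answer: 373759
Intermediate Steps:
u = 81858 (u = 106904 - 25046 = 81858)
(176391 - u) - (-187373 - 91853) = (176391 - 1*81858) - (-187373 - 91853) = (176391 - 81858) - 1*(-279226) = 94533 + 279226 = 373759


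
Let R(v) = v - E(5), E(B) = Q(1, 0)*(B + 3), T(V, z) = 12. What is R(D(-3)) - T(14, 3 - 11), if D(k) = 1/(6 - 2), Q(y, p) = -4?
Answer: 81/4 ≈ 20.250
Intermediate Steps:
E(B) = -12 - 4*B (E(B) = -4*(B + 3) = -4*(3 + B) = -12 - 4*B)
D(k) = ¼ (D(k) = 1/4 = ¼)
R(v) = 32 + v (R(v) = v - (-12 - 4*5) = v - (-12 - 20) = v - 1*(-32) = v + 32 = 32 + v)
R(D(-3)) - T(14, 3 - 11) = (32 + ¼) - 1*12 = 129/4 - 12 = 81/4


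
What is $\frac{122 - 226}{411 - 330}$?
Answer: $- \frac{104}{81} \approx -1.284$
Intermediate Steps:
$\frac{122 - 226}{411 - 330} = - \frac{104}{81}$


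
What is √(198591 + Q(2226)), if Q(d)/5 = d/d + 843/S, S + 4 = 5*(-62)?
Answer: 17*√67748954/314 ≈ 445.63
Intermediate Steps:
S = -314 (S = -4 + 5*(-62) = -4 - 310 = -314)
Q(d) = -2645/314 (Q(d) = 5*(d/d + 843/(-314)) = 5*(1 + 843*(-1/314)) = 5*(1 - 843/314) = 5*(-529/314) = -2645/314)
√(198591 + Q(2226)) = √(198591 - 2645/314) = √(62354929/314) = 17*√67748954/314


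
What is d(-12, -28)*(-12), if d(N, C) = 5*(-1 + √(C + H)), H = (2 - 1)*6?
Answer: 60 - 60*I*√22 ≈ 60.0 - 281.42*I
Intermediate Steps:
H = 6 (H = 1*6 = 6)
d(N, C) = -5 + 5*√(6 + C) (d(N, C) = 5*(-1 + √(C + 6)) = 5*(-1 + √(6 + C)) = -5 + 5*√(6 + C))
d(-12, -28)*(-12) = (-5 + 5*√(6 - 28))*(-12) = (-5 + 5*√(-22))*(-12) = (-5 + 5*(I*√22))*(-12) = (-5 + 5*I*√22)*(-12) = 60 - 60*I*√22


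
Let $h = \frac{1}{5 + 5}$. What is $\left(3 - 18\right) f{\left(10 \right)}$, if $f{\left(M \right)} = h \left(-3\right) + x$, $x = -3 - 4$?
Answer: $\frac{219}{2} \approx 109.5$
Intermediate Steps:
$x = -7$ ($x = -3 - 4 = -7$)
$h = \frac{1}{10} \approx 0.1$
$f{\left(M \right)} = - \frac{73}{10}$ ($f{\left(M \right)} = \frac{1}{10} \left(-3\right) - 7 = - \frac{3}{10} - 7 = - \frac{73}{10}$)
$\left(3 - 18\right) f{\left(10 \right)} = \left(3 - 18\right) \left(- \frac{73}{10}\right) = \left(-15\right) \left(- \frac{73}{10}\right) = \frac{219}{2}$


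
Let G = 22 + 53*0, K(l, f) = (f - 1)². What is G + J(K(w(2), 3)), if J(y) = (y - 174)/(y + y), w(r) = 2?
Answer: ¾ ≈ 0.75000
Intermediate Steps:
K(l, f) = (-1 + f)²
G = 22 (G = 22 + 0 = 22)
J(y) = (-174 + y)/(2*y) (J(y) = (-174 + y)/((2*y)) = (-174 + y)*(1/(2*y)) = (-174 + y)/(2*y))
G + J(K(w(2), 3)) = 22 + (-174 + (-1 + 3)²)/(2*((-1 + 3)²)) = 22 + (-174 + 2²)/(2*(2²)) = 22 + (½)*(-174 + 4)/4 = 22 + (½)*(¼)*(-170) = 22 - 85/4 = ¾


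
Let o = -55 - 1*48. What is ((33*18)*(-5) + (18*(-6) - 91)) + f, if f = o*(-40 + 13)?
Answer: -388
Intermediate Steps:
o = -103 (o = -55 - 48 = -103)
f = 2781 (f = -103*(-40 + 13) = -103*(-27) = 2781)
((33*18)*(-5) + (18*(-6) - 91)) + f = ((33*18)*(-5) + (18*(-6) - 91)) + 2781 = (594*(-5) + (-108 - 91)) + 2781 = (-2970 - 199) + 2781 = -3169 + 2781 = -388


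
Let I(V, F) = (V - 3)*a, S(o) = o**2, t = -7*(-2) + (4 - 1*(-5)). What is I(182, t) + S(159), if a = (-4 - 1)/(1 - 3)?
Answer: 51457/2 ≈ 25729.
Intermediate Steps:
a = 5/2 (a = -5/(-2) = -5*(-1/2) = 5/2 ≈ 2.5000)
t = 23 (t = 14 + (4 + 5) = 14 + 9 = 23)
I(V, F) = -15/2 + 5*V/2 (I(V, F) = (V - 3)*(5/2) = (-3 + V)*(5/2) = -15/2 + 5*V/2)
I(182, t) + S(159) = (-15/2 + (5/2)*182) + 159**2 = (-15/2 + 455) + 25281 = 895/2 + 25281 = 51457/2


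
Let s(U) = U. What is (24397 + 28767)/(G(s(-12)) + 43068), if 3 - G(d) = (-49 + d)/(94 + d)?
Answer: 4359448/3531883 ≈ 1.2343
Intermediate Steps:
G(d) = 3 - (-49 + d)/(94 + d)
(24397 + 28767)/(G(s(-12)) + 43068) = (24397 + 28767)/((331 + 2*(-12))/(94 - 12) + 43068) = 53164/((331 - 24)/82 + 43068) = 53164/((1/82)*307 + 43068) = 53164/(307/82 + 43068) = 53164/(3531883/82) = 53164*(82/3531883) = 4359448/3531883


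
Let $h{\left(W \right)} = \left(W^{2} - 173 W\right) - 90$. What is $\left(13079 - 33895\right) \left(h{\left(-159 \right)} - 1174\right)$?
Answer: $-1072523584$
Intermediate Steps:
$h{\left(W \right)} = -90 + W^{2} - 173 W$
$\left(13079 - 33895\right) \left(h{\left(-159 \right)} - 1174\right) = \left(13079 - 33895\right) \left(\left(-90 + \left(-159\right)^{2} - -27507\right) - 1174\right) = - 20816 \left(\left(-90 + 25281 + 27507\right) - 1174\right) = - 20816 \left(52698 - 1174\right) = \left(-20816\right) 51524 = -1072523584$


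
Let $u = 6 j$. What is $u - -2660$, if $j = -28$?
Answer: $2492$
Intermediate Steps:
$u = -168$ ($u = 6 \left(-28\right) = -168$)
$u - -2660 = -168 - -2660 = -168 + 2660 = 2492$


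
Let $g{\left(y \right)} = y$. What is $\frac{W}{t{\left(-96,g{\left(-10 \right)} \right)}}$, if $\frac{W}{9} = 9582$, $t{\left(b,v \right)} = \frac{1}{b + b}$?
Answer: $-16557696$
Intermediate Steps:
$t{\left(b,v \right)} = \frac{1}{2 b}$
$W = 86238$ ($W = 9 \cdot 9582 = 86238$)
$\frac{W}{t{\left(-96,g{\left(-10 \right)} \right)}} = \frac{86238}{\frac{1}{2} \frac{1}{-96}} = \frac{86238}{\frac{1}{2} \left(- \frac{1}{96}\right)} = \frac{86238}{- \frac{1}{192}} = 86238 \left(-192\right) = -16557696$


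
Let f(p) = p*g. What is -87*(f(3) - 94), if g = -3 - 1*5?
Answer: 10266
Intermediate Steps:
g = -8 (g = -3 - 5 = -8)
f(p) = -8*p (f(p) = p*(-8) = -8*p)
-87*(f(3) - 94) = -87*(-8*3 - 94) = -87*(-24 - 94) = -87*(-118) = 10266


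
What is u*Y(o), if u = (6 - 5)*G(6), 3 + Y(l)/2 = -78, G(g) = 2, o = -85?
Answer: -324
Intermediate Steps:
Y(l) = -162 (Y(l) = -6 + 2*(-78) = -6 - 156 = -162)
u = 2 (u = (6 - 5)*2 = 1*2 = 2)
u*Y(o) = 2*(-162) = -324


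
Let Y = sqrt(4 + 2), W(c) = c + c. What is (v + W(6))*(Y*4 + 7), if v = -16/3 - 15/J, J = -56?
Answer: 1165/24 + 1165*sqrt(6)/42 ≈ 116.49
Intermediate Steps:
W(c) = 2*c
Y = sqrt(6) ≈ 2.4495
v = -851/168 (v = -16/3 - 15/(-56) = -16*1/3 - 15*(-1/56) = -16/3 + 15/56 = -851/168 ≈ -5.0655)
(v + W(6))*(Y*4 + 7) = (-851/168 + 2*6)*(sqrt(6)*4 + 7) = (-851/168 + 12)*(4*sqrt(6) + 7) = 1165*(7 + 4*sqrt(6))/168 = 1165/24 + 1165*sqrt(6)/42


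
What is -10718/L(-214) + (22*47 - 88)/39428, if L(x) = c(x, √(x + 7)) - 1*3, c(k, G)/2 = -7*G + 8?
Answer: 3*(-70429501*I + 6622*√23)/(19714*(13*I + 42*√23)) ≈ -3.396 - 52.99*I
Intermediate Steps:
c(k, G) = 16 - 14*G (c(k, G) = 2*(-7*G + 8) = 2*(8 - 7*G) = 16 - 14*G)
L(x) = 13 - 14*√(7 + x) (L(x) = (16 - 14*√(x + 7)) - 1*3 = (16 - 14*√(7 + x)) - 3 = 13 - 14*√(7 + x))
-10718/L(-214) + (22*47 - 88)/39428 = -10718/(13 - 14*√(7 - 214)) + (22*47 - 88)/39428 = -10718/(13 - 42*I*√23) + (1034 - 88)*(1/39428) = -10718/(13 - 42*I*√23) + 946*(1/39428) = -10718/(13 - 42*I*√23) + 473/19714 = 473/19714 - 10718/(13 - 42*I*√23)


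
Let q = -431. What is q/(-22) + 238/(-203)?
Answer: 11751/638 ≈ 18.418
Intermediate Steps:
q/(-22) + 238/(-203) = -431/(-22) + 238/(-203) = -431*(-1/22) + 238*(-1/203) = 431/22 - 34/29 = 11751/638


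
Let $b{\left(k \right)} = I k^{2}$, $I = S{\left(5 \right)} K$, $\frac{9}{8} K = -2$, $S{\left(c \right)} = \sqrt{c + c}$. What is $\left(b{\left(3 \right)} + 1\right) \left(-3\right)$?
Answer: $-3 + 48 \sqrt{10} \approx 148.79$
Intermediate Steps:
$S{\left(c \right)} = \sqrt{2} \sqrt{c}$ ($S{\left(c \right)} = \sqrt{2 c} = \sqrt{2} \sqrt{c}$)
$K = - \frac{16}{9}$ ($K = \frac{8}{9} \left(-2\right) = - \frac{16}{9} \approx -1.7778$)
$I = - \frac{16 \sqrt{10}}{9}$ ($I = \sqrt{2} \sqrt{5} \left(- \frac{16}{9}\right) = \sqrt{10} \left(- \frac{16}{9}\right) = - \frac{16 \sqrt{10}}{9} \approx -5.6218$)
$b{\left(k \right)} = - \frac{16 \sqrt{10} k^{2}}{9}$ ($b{\left(k \right)} = - \frac{16 \sqrt{10}}{9} k^{2} = - \frac{16 \sqrt{10} k^{2}}{9}$)
$\left(b{\left(3 \right)} + 1\right) \left(-3\right) = \left(- \frac{16 \sqrt{10} \cdot 3^{2}}{9} + 1\right) \left(-3\right) = \left(\left(- \frac{16}{9}\right) \sqrt{10} \cdot 9 + 1\right) \left(-3\right) = \left(- 16 \sqrt{10} + 1\right) \left(-3\right) = \left(1 - 16 \sqrt{10}\right) \left(-3\right) = -3 + 48 \sqrt{10}$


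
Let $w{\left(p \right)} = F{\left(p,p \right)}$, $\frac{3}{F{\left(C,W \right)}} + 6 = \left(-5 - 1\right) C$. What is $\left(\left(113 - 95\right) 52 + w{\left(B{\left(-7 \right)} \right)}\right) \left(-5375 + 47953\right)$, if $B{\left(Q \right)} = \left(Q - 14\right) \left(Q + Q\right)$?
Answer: $\frac{11756616071}{295} \approx 3.9853 \cdot 10^{7}$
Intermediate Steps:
$B{\left(Q \right)} = 2 Q \left(-14 + Q\right)$ ($B{\left(Q \right)} = \left(-14 + Q\right) 2 Q = 2 Q \left(-14 + Q\right)$)
$F{\left(C,W \right)} = \frac{3}{-6 - 6 C}$ ($F{\left(C,W \right)} = \frac{3}{-6 + \left(-5 - 1\right) C} = \frac{3}{-6 - 6 C}$)
$w{\left(p \right)} = - \frac{1}{2 + 2 p}$
$\left(\left(113 - 95\right) 52 + w{\left(B{\left(-7 \right)} \right)}\right) \left(-5375 + 47953\right) = \left(\left(113 - 95\right) 52 - \frac{1}{2 + 2 \cdot 2 \left(-7\right) \left(-14 - 7\right)}\right) \left(-5375 + 47953\right) = \left(18 \cdot 52 - \frac{1}{2 + 2 \cdot 2 \left(-7\right) \left(-21\right)}\right) 42578 = \left(936 - \frac{1}{2 + 2 \cdot 294}\right) 42578 = \left(936 - \frac{1}{2 + 588}\right) 42578 = \left(936 - \frac{1}{590}\right) 42578 = \frac{552239}{590} \cdot 42578 = \frac{11756616071}{295}$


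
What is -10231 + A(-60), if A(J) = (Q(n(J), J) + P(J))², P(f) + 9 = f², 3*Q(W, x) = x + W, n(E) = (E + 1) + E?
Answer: 112140757/9 ≈ 1.2460e+7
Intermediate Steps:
n(E) = 1 + 2*E (n(E) = (1 + E) + E = 1 + 2*E)
Q(W, x) = W/3 + x/3 (Q(W, x) = (x + W)/3 = (W + x)/3 = W/3 + x/3)
P(f) = -9 + f²
A(J) = (-26/3 + J + J²)² (A(J) = (((1 + 2*J)/3 + J/3) + (-9 + J²))² = (((⅓ + 2*J/3) + J/3) + (-9 + J²))² = ((⅓ + J) + (-9 + J²))² = (-26/3 + J + J²)²)
-10231 + A(-60) = -10231 + (-26 + 3*(-60) + 3*(-60)²)²/9 = -10231 + (-26 - 180 + 3*3600)²/9 = -10231 + (-26 - 180 + 10800)²/9 = -10231 + (⅑)*10594² = -10231 + (⅑)*112232836 = -10231 + 112232836/9 = 112140757/9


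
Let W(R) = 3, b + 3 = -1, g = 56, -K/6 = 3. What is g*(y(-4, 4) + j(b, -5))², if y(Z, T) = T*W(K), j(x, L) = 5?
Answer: 16184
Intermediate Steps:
K = -18 (K = -6*3 = -18)
b = -4 (b = -3 - 1 = -4)
y(Z, T) = 3*T (y(Z, T) = T*3 = 3*T)
g*(y(-4, 4) + j(b, -5))² = 56*(3*4 + 5)² = 56*(12 + 5)² = 56*17² = 56*289 = 16184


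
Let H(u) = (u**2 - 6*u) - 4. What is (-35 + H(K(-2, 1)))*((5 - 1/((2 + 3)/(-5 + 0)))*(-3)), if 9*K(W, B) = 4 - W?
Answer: 766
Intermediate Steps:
K(W, B) = 4/9 - W/9 (K(W, B) = (4 - W)/9 = 4/9 - W/9)
H(u) = -4 + u**2 - 6*u
(-35 + H(K(-2, 1)))*((5 - 1/((2 + 3)/(-5 + 0)))*(-3)) = (-35 + (-4 + (4/9 - 1/9*(-2))**2 - 6*(4/9 - 1/9*(-2))))*((5 - 1/((2 + 3)/(-5 + 0)))*(-3)) = (-35 + (-4 + (4/9 + 2/9)**2 - 6*(4/9 + 2/9)))*((5 - 1/(5/(-5)))*(-3)) = (-35 + (-4 + (2/3)**2 - 6*2/3))*((5 - 1/(5*(-1/5)))*(-3)) = (-35 + (-4 + 4/9 - 4))*((5 - 1/(-1))*(-3)) = (-35 - 68/9)*((5 - 1*(-1))*(-3)) = -383*(5 + 1)*(-3)/9 = -766*(-3)/3 = -383/9*(-18) = 766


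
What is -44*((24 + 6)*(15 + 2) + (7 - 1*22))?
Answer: -21780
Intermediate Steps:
-44*((24 + 6)*(15 + 2) + (7 - 1*22)) = -44*(30*17 + (7 - 22)) = -44*(510 - 15) = -44*495 = -21780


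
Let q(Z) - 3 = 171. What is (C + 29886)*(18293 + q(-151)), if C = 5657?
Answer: 656372581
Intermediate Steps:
q(Z) = 174 (q(Z) = 3 + 171 = 174)
(C + 29886)*(18293 + q(-151)) = (5657 + 29886)*(18293 + 174) = 35543*18467 = 656372581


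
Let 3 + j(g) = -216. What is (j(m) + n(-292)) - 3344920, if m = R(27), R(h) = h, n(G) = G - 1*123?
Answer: -3345554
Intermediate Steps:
n(G) = -123 + G (n(G) = G - 123 = -123 + G)
m = 27
j(g) = -219 (j(g) = -3 - 216 = -219)
(j(m) + n(-292)) - 3344920 = (-219 + (-123 - 292)) - 3344920 = (-219 - 415) - 3344920 = -634 - 3344920 = -3345554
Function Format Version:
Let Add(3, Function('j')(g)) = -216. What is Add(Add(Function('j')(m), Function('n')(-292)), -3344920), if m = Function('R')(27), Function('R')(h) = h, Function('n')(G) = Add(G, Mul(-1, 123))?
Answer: -3345554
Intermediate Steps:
Function('n')(G) = Add(-123, G) (Function('n')(G) = Add(G, -123) = Add(-123, G))
m = 27
Function('j')(g) = -219 (Function('j')(g) = Add(-3, -216) = -219)
Add(Add(Function('j')(m), Function('n')(-292)), -3344920) = Add(Add(-219, Add(-123, -292)), -3344920) = Add(Add(-219, -415), -3344920) = Add(-634, -3344920) = -3345554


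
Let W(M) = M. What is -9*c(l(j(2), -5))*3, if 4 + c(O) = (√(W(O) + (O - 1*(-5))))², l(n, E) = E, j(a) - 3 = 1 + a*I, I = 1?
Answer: 243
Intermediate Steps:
j(a) = 4 + a (j(a) = 3 + (1 + a*1) = 3 + (1 + a) = 4 + a)
c(O) = 1 + 2*O (c(O) = -4 + (√(O + (O - 1*(-5))))² = -4 + (√(O + (O + 5)))² = -4 + (√(O + (5 + O)))² = -4 + (√(5 + 2*O))² = -4 + (5 + 2*O) = 1 + 2*O)
-9*c(l(j(2), -5))*3 = -9*(1 + 2*(-5))*3 = -9*(1 - 10)*3 = -9*(-9)*3 = 81*3 = 243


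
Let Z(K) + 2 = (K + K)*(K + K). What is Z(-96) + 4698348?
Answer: 4735210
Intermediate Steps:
Z(K) = -2 + 4*K² (Z(K) = -2 + (K + K)*(K + K) = -2 + (2*K)*(2*K) = -2 + 4*K²)
Z(-96) + 4698348 = (-2 + 4*(-96)²) + 4698348 = (-2 + 4*9216) + 4698348 = (-2 + 36864) + 4698348 = 36862 + 4698348 = 4735210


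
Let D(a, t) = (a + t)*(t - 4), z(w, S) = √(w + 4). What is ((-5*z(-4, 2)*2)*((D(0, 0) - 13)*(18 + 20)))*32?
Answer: 0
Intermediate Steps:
z(w, S) = √(4 + w)
D(a, t) = (-4 + t)*(a + t) (D(a, t) = (a + t)*(-4 + t) = (-4 + t)*(a + t))
((-5*z(-4, 2)*2)*((D(0, 0) - 13)*(18 + 20)))*32 = ((-5*√(4 - 4)*2)*(((0² - 4*0 - 4*0 + 0*0) - 13)*(18 + 20)))*32 = ((-5*√0*2)*(((0 + 0 + 0 + 0) - 13)*38))*32 = ((-5*0*2)*((0 - 13)*38))*32 = ((0*2)*(-13*38))*32 = (0*(-494))*32 = 0*32 = 0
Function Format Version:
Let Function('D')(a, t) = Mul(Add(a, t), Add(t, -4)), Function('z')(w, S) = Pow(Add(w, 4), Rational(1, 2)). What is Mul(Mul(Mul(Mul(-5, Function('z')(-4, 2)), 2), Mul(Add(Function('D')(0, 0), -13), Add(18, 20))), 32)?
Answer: 0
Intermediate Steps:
Function('z')(w, S) = Pow(Add(4, w), Rational(1, 2))
Function('D')(a, t) = Mul(Add(-4, t), Add(a, t)) (Function('D')(a, t) = Mul(Add(a, t), Add(-4, t)) = Mul(Add(-4, t), Add(a, t)))
Mul(Mul(Mul(Mul(-5, Function('z')(-4, 2)), 2), Mul(Add(Function('D')(0, 0), -13), Add(18, 20))), 32) = Mul(Mul(Mul(Mul(-5, Pow(Add(4, -4), Rational(1, 2))), 2), Mul(Add(Add(Pow(0, 2), Mul(-4, 0), Mul(-4, 0), Mul(0, 0)), -13), Add(18, 20))), 32) = Mul(Mul(Mul(Mul(-5, Pow(0, Rational(1, 2))), 2), Mul(Add(Add(0, 0, 0, 0), -13), 38)), 32) = Mul(Mul(Mul(Mul(-5, 0), 2), Mul(Add(0, -13), 38)), 32) = Mul(Mul(Mul(0, 2), Mul(-13, 38)), 32) = Mul(Mul(0, -494), 32) = Mul(0, 32) = 0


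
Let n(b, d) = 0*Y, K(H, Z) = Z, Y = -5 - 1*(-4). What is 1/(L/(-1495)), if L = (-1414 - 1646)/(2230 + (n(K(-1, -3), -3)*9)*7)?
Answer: 333385/306 ≈ 1089.5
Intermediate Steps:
Y = -1 (Y = -5 + 4 = -1)
n(b, d) = 0 (n(b, d) = 0*(-1) = 0)
L = -306/223 (L = (-1414 - 1646)/(2230 + (0*9)*7) = -3060/(2230 + 0*7) = -3060/(2230 + 0) = -3060/2230 = -3060*1/2230 = -306/223 ≈ -1.3722)
1/(L/(-1495)) = 1/(-306/223/(-1495)) = 1/(-306/223*(-1/1495)) = 1/(306/333385) = 333385/306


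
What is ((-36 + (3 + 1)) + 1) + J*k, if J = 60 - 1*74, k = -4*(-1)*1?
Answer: -87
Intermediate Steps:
k = 4 (k = 4*1 = 4)
J = -14 (J = 60 - 74 = -14)
((-36 + (3 + 1)) + 1) + J*k = ((-36 + (3 + 1)) + 1) - 14*4 = ((-36 + 4) + 1) - 56 = (-32 + 1) - 56 = -31 - 56 = -87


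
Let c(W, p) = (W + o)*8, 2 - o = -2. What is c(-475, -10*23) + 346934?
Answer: 343166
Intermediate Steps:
o = 4 (o = 2 - 1*(-2) = 2 + 2 = 4)
c(W, p) = 32 + 8*W (c(W, p) = (W + 4)*8 = (4 + W)*8 = 32 + 8*W)
c(-475, -10*23) + 346934 = (32 + 8*(-475)) + 346934 = (32 - 3800) + 346934 = -3768 + 346934 = 343166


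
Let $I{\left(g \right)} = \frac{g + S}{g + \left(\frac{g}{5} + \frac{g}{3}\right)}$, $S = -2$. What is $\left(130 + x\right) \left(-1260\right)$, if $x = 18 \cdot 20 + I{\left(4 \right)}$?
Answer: $- \frac{14209650}{23} \approx -6.1781 \cdot 10^{5}$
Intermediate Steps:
$I{\left(g \right)} = \frac{15 \left(-2 + g\right)}{23 g}$ ($I{\left(g \right)} = \frac{g - 2}{g + \left(\frac{g}{5} + \frac{g}{3}\right)} = \frac{-2 + g}{g + \left(g \frac{1}{5} + g \frac{1}{3}\right)} = \frac{-2 + g}{g + \left(\frac{g}{5} + \frac{g}{3}\right)} = \frac{-2 + g}{g + \frac{8 g}{15}} = \frac{-2 + g}{\frac{23}{15} g} = \left(-2 + g\right) \frac{15}{23 g} = \frac{15 \left(-2 + g\right)}{23 g}$)
$x = \frac{16575}{46}$ ($x = 18 \cdot 20 + \frac{15 \left(-2 + 4\right)}{23 \cdot 4} = 360 + \frac{15}{23} \cdot \frac{1}{4} \cdot 2 = 360 + \frac{15}{46} = \frac{16575}{46} \approx 360.33$)
$\left(130 + x\right) \left(-1260\right) = \left(130 + \frac{16575}{46}\right) \left(-1260\right) = \frac{22555}{46} \left(-1260\right) = - \frac{14209650}{23}$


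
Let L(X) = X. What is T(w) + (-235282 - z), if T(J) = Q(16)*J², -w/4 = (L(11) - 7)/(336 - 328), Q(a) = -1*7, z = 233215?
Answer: -468525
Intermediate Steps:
Q(a) = -7
w = -2 (w = -4*(11 - 7)/(336 - 328) = -16/8 = -4*½ = -2)
T(J) = -7*J²
T(w) + (-235282 - z) = -7*(-2)² + (-235282 - 1*233215) = -7*4 + (-235282 - 233215) = -28 - 468497 = -468525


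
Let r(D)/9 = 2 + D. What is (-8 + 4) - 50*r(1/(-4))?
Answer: -1583/2 ≈ -791.50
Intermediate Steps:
r(D) = 18 + 9*D (r(D) = 9*(2 + D) = 18 + 9*D)
(-8 + 4) - 50*r(1/(-4)) = (-8 + 4) - 50*(18 + 9/(-4)) = -4 - 50*(18 + 9*(-¼)) = -4 - 50*(18 - 9/4) = -4 - 50*63/4 = -4 - 1575/2 = -1583/2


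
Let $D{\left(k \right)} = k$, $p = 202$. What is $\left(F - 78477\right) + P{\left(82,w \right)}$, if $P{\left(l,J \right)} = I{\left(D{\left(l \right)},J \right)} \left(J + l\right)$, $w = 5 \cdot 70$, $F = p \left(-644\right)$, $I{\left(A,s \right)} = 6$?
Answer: $-205973$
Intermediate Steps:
$F = -130088$ ($F = 202 \left(-644\right) = -130088$)
$w = 350$
$P{\left(l,J \right)} = 6 J + 6 l$ ($P{\left(l,J \right)} = 6 \left(J + l\right) = 6 J + 6 l$)
$\left(F - 78477\right) + P{\left(82,w \right)} = \left(-130088 - 78477\right) + \left(6 \cdot 350 + 6 \cdot 82\right) = -208565 + \left(2100 + 492\right) = -208565 + 2592 = -205973$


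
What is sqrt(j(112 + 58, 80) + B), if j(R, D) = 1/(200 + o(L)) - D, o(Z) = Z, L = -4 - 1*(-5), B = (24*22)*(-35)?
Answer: I*sqrt(749842359)/201 ≈ 136.24*I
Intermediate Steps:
B = -18480 (B = 528*(-35) = -18480)
L = 1 (L = -4 + 5 = 1)
j(R, D) = 1/201 - D (j(R, D) = 1/(200 + 1) - D = 1/201 - D)
sqrt(j(112 + 58, 80) + B) = sqrt((1/201 - 1*80) - 18480) = sqrt((1/201 - 80) - 18480) = sqrt(-16079/201 - 18480) = sqrt(-3730559/201) = I*sqrt(749842359)/201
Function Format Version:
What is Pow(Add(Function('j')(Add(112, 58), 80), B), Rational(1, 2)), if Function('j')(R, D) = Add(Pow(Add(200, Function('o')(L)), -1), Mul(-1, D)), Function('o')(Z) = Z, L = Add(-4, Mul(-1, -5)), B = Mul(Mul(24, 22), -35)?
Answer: Mul(Rational(1, 201), I, Pow(749842359, Rational(1, 2))) ≈ Mul(136.24, I)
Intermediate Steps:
B = -18480 (B = Mul(528, -35) = -18480)
L = 1 (L = Add(-4, 5) = 1)
Function('j')(R, D) = Add(Rational(1, 201), Mul(-1, D)) (Function('j')(R, D) = Add(Pow(Add(200, 1), -1), Mul(-1, D)) = Add(Pow(201, -1), Mul(-1, D)) = Add(Rational(1, 201), Mul(-1, D)))
Pow(Add(Function('j')(Add(112, 58), 80), B), Rational(1, 2)) = Pow(Add(Add(Rational(1, 201), Mul(-1, 80)), -18480), Rational(1, 2)) = Pow(Add(Add(Rational(1, 201), -80), -18480), Rational(1, 2)) = Pow(Add(Rational(-16079, 201), -18480), Rational(1, 2)) = Pow(Rational(-3730559, 201), Rational(1, 2)) = Mul(Rational(1, 201), I, Pow(749842359, Rational(1, 2)))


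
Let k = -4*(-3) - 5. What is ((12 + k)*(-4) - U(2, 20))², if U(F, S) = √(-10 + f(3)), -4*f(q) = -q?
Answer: 23067/4 + 76*I*√37 ≈ 5766.8 + 462.29*I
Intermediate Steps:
f(q) = q/4 (f(q) = -(-1)*q/4 = q/4)
k = 7 (k = 12 - 5 = 7)
U(F, S) = I*√37/2 (U(F, S) = √(-10 + (¼)*3) = √(-10 + ¾) = √(-37/4) = I*√37/2)
((12 + k)*(-4) - U(2, 20))² = ((12 + 7)*(-4) - I*√37/2)² = (19*(-4) - I*√37/2)² = (-76 - I*√37/2)²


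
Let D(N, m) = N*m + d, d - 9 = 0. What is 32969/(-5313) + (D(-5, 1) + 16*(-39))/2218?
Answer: -38209651/5892117 ≈ -6.4849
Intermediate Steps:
d = 9 (d = 9 + 0 = 9)
D(N, m) = 9 + N*m (D(N, m) = N*m + 9 = 9 + N*m)
32969/(-5313) + (D(-5, 1) + 16*(-39))/2218 = 32969/(-5313) + ((9 - 5*1) + 16*(-39))/2218 = 32969*(-1/5313) + ((9 - 5) - 624)*(1/2218) = -32969/5313 + (4 - 624)*(1/2218) = -32969/5313 - 620*1/2218 = -32969/5313 - 310/1109 = -38209651/5892117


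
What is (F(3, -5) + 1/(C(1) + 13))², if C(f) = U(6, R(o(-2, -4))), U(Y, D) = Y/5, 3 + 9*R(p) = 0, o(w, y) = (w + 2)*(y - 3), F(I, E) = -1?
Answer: 4356/5041 ≈ 0.86411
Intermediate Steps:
o(w, y) = (-3 + y)*(2 + w) (o(w, y) = (2 + w)*(-3 + y) = (-3 + y)*(2 + w))
R(p) = -⅓ (R(p) = -⅓ + (⅑)*0 = -⅓ + 0 = -⅓)
U(Y, D) = Y/5 (U(Y, D) = Y*(⅕) = Y/5)
C(f) = 6/5 (C(f) = (⅕)*6 = 6/5)
(F(3, -5) + 1/(C(1) + 13))² = (-1 + 1/(6/5 + 13))² = (-1 + 1/(71/5))² = (-1 + 5/71)² = (-66/71)² = 4356/5041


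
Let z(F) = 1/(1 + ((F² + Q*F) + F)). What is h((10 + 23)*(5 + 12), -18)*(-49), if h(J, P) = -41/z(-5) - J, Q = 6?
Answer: 9408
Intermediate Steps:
z(F) = 1/(1 + F² + 7*F) (z(F) = 1/(1 + ((F² + 6*F) + F)) = 1/(1 + (F² + 7*F)) = 1/(1 + F² + 7*F))
h(J, P) = 369 - J (h(J, P) = -41/(1/(1 + (-5)² + 7*(-5))) - J = -41/(1/(1 + 25 - 35)) - J = -41/(1/(-9)) - J = -41/(-⅑) - J = -41*(-9) - J = 369 - J)
h((10 + 23)*(5 + 12), -18)*(-49) = (369 - (10 + 23)*(5 + 12))*(-49) = (369 - 33*17)*(-49) = (369 - 1*561)*(-49) = (369 - 561)*(-49) = -192*(-49) = 9408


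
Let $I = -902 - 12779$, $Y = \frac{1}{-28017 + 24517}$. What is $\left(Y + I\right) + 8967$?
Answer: $- \frac{16499001}{3500} \approx -4714.0$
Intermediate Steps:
$Y = - \frac{1}{3500}$ ($Y = \frac{1}{-3500} = - \frac{1}{3500} \approx -0.00028571$)
$I = -13681$ ($I = -902 - 12779 = -13681$)
$\left(Y + I\right) + 8967 = \left(- \frac{1}{3500} - 13681\right) + 8967 = - \frac{47883501}{3500} + 8967 = - \frac{16499001}{3500}$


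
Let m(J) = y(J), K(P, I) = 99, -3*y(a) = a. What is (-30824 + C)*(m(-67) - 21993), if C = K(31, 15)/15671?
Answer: 31838317363160/47013 ≈ 6.7722e+8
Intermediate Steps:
y(a) = -a/3
m(J) = -J/3
C = 99/15671 ≈ 0.0063174
(-30824 + C)*(m(-67) - 21993) = (-30824 + 99/15671)*(-⅓*(-67) - 21993) = -483042805*(67/3 - 21993)/15671 = -483042805/15671*(-65912/3) = 31838317363160/47013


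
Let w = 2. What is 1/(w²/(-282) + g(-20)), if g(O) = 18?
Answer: 141/2536 ≈ 0.055599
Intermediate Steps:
1/(w²/(-282) + g(-20)) = 1/(2²/(-282) + 18) = 1/(4*(-1/282) + 18) = 1/(-2/141 + 18) = 1/(2536/141) = 141/2536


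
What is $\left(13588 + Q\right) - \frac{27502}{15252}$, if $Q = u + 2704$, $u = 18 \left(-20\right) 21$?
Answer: $\frac{66576481}{7626} \approx 8730.2$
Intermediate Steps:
$u = -7560$ ($u = \left(-360\right) 21 = -7560$)
$Q = -4856$ ($Q = -7560 + 2704 = -4856$)
$\left(13588 + Q\right) - \frac{27502}{15252} = \left(13588 - 4856\right) - \frac{27502}{15252} = 8732 - \frac{13751}{7626} = \frac{66576481}{7626}$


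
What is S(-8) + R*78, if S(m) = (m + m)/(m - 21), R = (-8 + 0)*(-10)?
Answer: 180976/29 ≈ 6240.6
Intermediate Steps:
R = 80 (R = -8*(-10) = 80)
S(m) = 2*m/(-21 + m) (S(m) = (2*m)/(-21 + m) = 2*m/(-21 + m))
S(-8) + R*78 = 2*(-8)/(-21 - 8) + 80*78 = 2*(-8)/(-29) + 6240 = 2*(-8)*(-1/29) + 6240 = 16/29 + 6240 = 180976/29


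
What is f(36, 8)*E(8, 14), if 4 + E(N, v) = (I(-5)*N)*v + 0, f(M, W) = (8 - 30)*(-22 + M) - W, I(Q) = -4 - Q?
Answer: -34128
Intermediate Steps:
f(M, W) = 484 - W - 22*M (f(M, W) = -22*(-22 + M) - W = (484 - 22*M) - W = 484 - W - 22*M)
E(N, v) = -4 + N*v (E(N, v) = -4 + (((-4 - 1*(-5))*N)*v + 0) = -4 + (((-4 + 5)*N)*v + 0) = -4 + ((1*N)*v + 0) = -4 + (N*v + 0) = -4 + N*v)
f(36, 8)*E(8, 14) = (484 - 1*8 - 22*36)*(-4 + 8*14) = (484 - 8 - 792)*(-4 + 112) = -316*108 = -34128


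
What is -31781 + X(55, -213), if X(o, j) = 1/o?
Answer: -1747954/55 ≈ -31781.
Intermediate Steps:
-31781 + X(55, -213) = -31781 + 1/55 = -1747954/55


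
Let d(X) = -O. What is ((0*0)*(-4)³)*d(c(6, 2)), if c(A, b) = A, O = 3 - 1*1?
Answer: 0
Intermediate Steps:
O = 2 (O = 3 - 1 = 2)
d(X) = -2 (d(X) = -1*2 = -2)
((0*0)*(-4)³)*d(c(6, 2)) = ((0*0)*(-4)³)*(-2) = (0*(-64))*(-2) = 0*(-2) = 0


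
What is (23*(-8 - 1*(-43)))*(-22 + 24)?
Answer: 1610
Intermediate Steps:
(23*(-8 - 1*(-43)))*(-22 + 24) = (23*(-8 + 43))*2 = (23*35)*2 = 805*2 = 1610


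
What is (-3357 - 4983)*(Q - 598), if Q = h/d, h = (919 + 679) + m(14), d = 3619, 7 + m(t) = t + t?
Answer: 18035608620/3619 ≈ 4.9836e+6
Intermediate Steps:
m(t) = -7 + 2*t (m(t) = -7 + (t + t) = -7 + 2*t)
h = 1619 (h = (919 + 679) + (-7 + 2*14) = 1598 + (-7 + 28) = 1598 + 21 = 1619)
Q = 1619/3619 ≈ 0.44736
(-3357 - 4983)*(Q - 598) = (-3357 - 4983)*(1619/3619 - 598) = -8340*(-2162543/3619) = 18035608620/3619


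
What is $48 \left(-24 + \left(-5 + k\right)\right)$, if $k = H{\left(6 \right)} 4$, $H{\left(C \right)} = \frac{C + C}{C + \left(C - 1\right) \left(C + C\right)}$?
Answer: $- \frac{14928}{11} \approx -1357.1$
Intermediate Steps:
$H{\left(C \right)} = \frac{2 C}{C + 2 C \left(-1 + C\right)}$ ($H{\left(C \right)} = \frac{2 C}{C + \left(-1 + C\right) 2 C} = \frac{2 C}{C + 2 C \left(-1 + C\right)}$)
$k = \frac{8}{11}$ ($k = \frac{2}{-1 + 2 \cdot 6} \cdot 4 = \frac{2}{-1 + 12} \cdot 4 = \frac{2}{11} \cdot 4 = \frac{8}{11} \approx 0.72727$)
$48 \left(-24 + \left(-5 + k\right)\right) = 48 \left(-24 + \left(-5 + \frac{8}{11}\right)\right) = 48 \left(-24 - \frac{47}{11}\right) = 48 \left(- \frac{311}{11}\right) = - \frac{14928}{11}$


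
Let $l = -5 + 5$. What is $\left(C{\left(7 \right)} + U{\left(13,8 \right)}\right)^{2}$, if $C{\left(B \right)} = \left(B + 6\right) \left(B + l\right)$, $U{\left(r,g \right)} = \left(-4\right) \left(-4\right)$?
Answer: $11449$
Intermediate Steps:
$U{\left(r,g \right)} = 16$
$l = 0$
$C{\left(B \right)} = B \left(6 + B\right)$ ($C{\left(B \right)} = \left(B + 6\right) \left(B + 0\right) = \left(6 + B\right) B = B \left(6 + B\right)$)
$\left(C{\left(7 \right)} + U{\left(13,8 \right)}\right)^{2} = \left(7 \left(6 + 7\right) + 16\right)^{2} = \left(7 \cdot 13 + 16\right)^{2} = \left(91 + 16\right)^{2} = 107^{2} = 11449$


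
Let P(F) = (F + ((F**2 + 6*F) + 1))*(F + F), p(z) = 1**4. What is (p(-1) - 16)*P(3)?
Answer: -2790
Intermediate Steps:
p(z) = 1
P(F) = 2*F*(1 + F**2 + 7*F) (P(F) = (F + (1 + F**2 + 6*F))*(2*F) = (1 + F**2 + 7*F)*(2*F) = 2*F*(1 + F**2 + 7*F))
(p(-1) - 16)*P(3) = (1 - 16)*(2*3*(1 + 3**2 + 7*3)) = -30*3*(1 + 9 + 21) = -30*3*31 = -15*186 = -2790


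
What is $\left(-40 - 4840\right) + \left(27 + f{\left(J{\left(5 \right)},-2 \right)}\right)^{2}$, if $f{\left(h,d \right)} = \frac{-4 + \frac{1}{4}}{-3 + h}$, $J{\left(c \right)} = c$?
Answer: $- \frac{271919}{64} \approx -4248.7$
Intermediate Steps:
$f{\left(h,d \right)} = - \frac{15}{4 \left(-3 + h\right)}$ ($f{\left(h,d \right)} = \frac{-4 + \frac{1}{4}}{-3 + h} = - \frac{15}{4 \left(-3 + h\right)}$)
$\left(-40 - 4840\right) + \left(27 + f{\left(J{\left(5 \right)},-2 \right)}\right)^{2} = \left(-40 - 4840\right) + \left(27 - \frac{15}{-12 + 4 \cdot 5}\right)^{2} = \left(-40 - 4840\right) + \left(27 - \frac{15}{-12 + 20}\right)^{2} = -4880 + \left(27 - \frac{15}{8}\right)^{2} = -4880 + \left(\frac{201}{8}\right)^{2} = -4880 + \frac{40401}{64} = - \frac{271919}{64}$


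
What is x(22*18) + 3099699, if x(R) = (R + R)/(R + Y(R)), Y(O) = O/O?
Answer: 1230581295/397 ≈ 3.0997e+6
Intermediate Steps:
Y(O) = 1
x(R) = 2*R/(1 + R) (x(R) = (R + R)/(R + 1) = (2*R)/(1 + R) = 2*R/(1 + R))
x(22*18) + 3099699 = 2*(22*18)/(1 + 22*18) + 3099699 = 2*396/(1 + 396) + 3099699 = 2*396/397 + 3099699 = 2*396*(1/397) + 3099699 = 792/397 + 3099699 = 1230581295/397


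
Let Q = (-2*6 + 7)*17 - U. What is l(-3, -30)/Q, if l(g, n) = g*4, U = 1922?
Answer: 4/669 ≈ 0.0059791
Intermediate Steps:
Q = -2007 (Q = (-2*6 + 7)*17 - 1*1922 = (-12 + 7)*17 - 1922 = -5*17 - 1922 = -85 - 1922 = -2007)
l(g, n) = 4*g
l(-3, -30)/Q = (4*(-3))/(-2007) = -12*(-1/2007) = 4/669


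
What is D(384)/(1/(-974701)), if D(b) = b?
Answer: -374285184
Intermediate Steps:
D(384)/(1/(-974701)) = 384/(1/(-974701)) = 384/(-1/974701) = 384*(-974701) = -374285184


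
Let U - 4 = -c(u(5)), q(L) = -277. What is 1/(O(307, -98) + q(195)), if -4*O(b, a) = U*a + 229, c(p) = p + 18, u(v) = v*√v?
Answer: -1548/876883 + 40*√5/125269 ≈ -0.0010513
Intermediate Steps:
u(v) = v^(3/2)
c(p) = 18 + p
U = -14 - 5*√5 (U = 4 - (18 + 5^(3/2)) = 4 - (18 + 5*√5) = 4 + (-18 - 5*√5) = -14 - 5*√5 ≈ -25.180)
O(b, a) = -229/4 - a*(-14 - 5*√5)/4 (O(b, a) = -((-14 - 5*√5)*a + 229)/4 = -(a*(-14 - 5*√5) + 229)/4 = -(229 + a*(-14 - 5*√5))/4 = -229/4 - a*(-14 - 5*√5)/4)
1/(O(307, -98) + q(195)) = 1/((-229/4 + (¼)*(-98)*(14 + 5*√5)) - 277) = 1/((-229/4 + (-343 - 245*√5/2)) - 277) = 1/((-1601/4 - 245*√5/2) - 277) = 1/(-2709/4 - 245*√5/2)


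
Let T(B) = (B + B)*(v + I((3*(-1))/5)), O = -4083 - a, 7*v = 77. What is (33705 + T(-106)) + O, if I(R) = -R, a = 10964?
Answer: 80994/5 ≈ 16199.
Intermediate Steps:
v = 11 (v = (1/7)*77 = 11)
O = -15047 (O = -4083 - 1*10964 = -4083 - 10964 = -15047)
T(B) = 116*B/5 (T(B) = (B + B)*(11 - 3*(-1)/5) = (2*B)*(11 - (-3)/5) = (2*B)*(11 - 1*(-3/5)) = (2*B)*(11 + 3/5) = (2*B)*(58/5) = 116*B/5)
(33705 + T(-106)) + O = (33705 + (116/5)*(-106)) - 15047 = (33705 - 12296/5) - 15047 = 156229/5 - 15047 = 80994/5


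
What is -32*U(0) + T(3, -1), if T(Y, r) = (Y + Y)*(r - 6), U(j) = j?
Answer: -42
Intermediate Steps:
T(Y, r) = 2*Y*(-6 + r) (T(Y, r) = (2*Y)*(-6 + r) = 2*Y*(-6 + r))
-32*U(0) + T(3, -1) = -32*0 + 2*3*(-6 - 1) = 0 + 2*3*(-7) = 0 - 42 = -42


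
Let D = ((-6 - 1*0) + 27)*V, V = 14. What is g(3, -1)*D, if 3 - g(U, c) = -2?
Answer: 1470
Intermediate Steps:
g(U, c) = 5 (g(U, c) = 3 - 1*(-2) = 3 + 2 = 5)
D = 294 (D = ((-6 - 1*0) + 27)*14 = ((-6 + 0) + 27)*14 = (-6 + 27)*14 = 21*14 = 294)
g(3, -1)*D = 5*294 = 1470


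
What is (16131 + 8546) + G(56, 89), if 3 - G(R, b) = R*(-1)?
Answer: 24736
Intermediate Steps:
G(R, b) = 3 + R (G(R, b) = 3 - R*(-1) = 3 - (-1)*R = 3 + R)
(16131 + 8546) + G(56, 89) = (16131 + 8546) + (3 + 56) = 24677 + 59 = 24736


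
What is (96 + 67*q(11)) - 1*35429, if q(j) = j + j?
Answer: -33859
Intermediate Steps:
q(j) = 2*j
(96 + 67*q(11)) - 1*35429 = (96 + 67*(2*11)) - 1*35429 = (96 + 67*22) - 35429 = (96 + 1474) - 35429 = 1570 - 35429 = -33859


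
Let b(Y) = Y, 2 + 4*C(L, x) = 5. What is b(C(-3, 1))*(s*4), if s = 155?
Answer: 465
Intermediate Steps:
C(L, x) = ¾ (C(L, x) = -½ + (¼)*5 = -½ + 5/4 = ¾)
b(C(-3, 1))*(s*4) = 3*(155*4)/4 = (¾)*620 = 465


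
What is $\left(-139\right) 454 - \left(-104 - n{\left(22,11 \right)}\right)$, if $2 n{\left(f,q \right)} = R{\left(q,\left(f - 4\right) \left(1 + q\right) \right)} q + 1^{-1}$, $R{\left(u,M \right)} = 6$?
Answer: $- \frac{125937}{2} \approx -62969.0$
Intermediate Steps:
$n{\left(f,q \right)} = \frac{1}{2} + 3 q$ ($n{\left(f,q \right)} = \frac{6 q + 1^{-1}}{2} = \frac{6 q + 1}{2} = \frac{1 + 6 q}{2} = \frac{1}{2} + 3 q$)
$\left(-139\right) 454 - \left(-104 - n{\left(22,11 \right)}\right) = \left(-139\right) 454 + \left(\left(\left(\frac{1}{2} + 3 \cdot 11\right) + 357\right) - 253\right) = -63106 + \left(\left(\left(\frac{1}{2} + 33\right) + 357\right) - 253\right) = -63106 + \left(\left(\frac{67}{2} + 357\right) - 253\right) = -63106 + \left(\frac{781}{2} - 253\right) = -63106 + \frac{275}{2} = - \frac{125937}{2}$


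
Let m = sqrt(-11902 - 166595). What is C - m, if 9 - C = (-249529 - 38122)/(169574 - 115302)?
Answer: 776099/54272 - 3*I*sqrt(19833) ≈ 14.3 - 422.49*I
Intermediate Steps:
C = 776099/54272 (C = 9 - (-249529 - 38122)/(169574 - 115302) = 9 - (-287651)/54272 = 9 - 1*(-287651/54272) = 9 + 287651/54272 = 776099/54272 ≈ 14.300)
m = 3*I*sqrt(19833) (m = sqrt(-178497) = 3*I*sqrt(19833) ≈ 422.49*I)
C - m = 776099/54272 - 3*I*sqrt(19833)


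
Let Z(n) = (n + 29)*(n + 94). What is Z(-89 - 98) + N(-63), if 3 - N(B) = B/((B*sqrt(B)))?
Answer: 14697 + I*sqrt(7)/21 ≈ 14697.0 + 0.12599*I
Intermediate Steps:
Z(n) = (29 + n)*(94 + n)
N(B) = 3 - 1/sqrt(B) (N(B) = 3 - B/(B*sqrt(B)) = 3 - B/(B**(3/2)) = 3 - B/B**(3/2) = 3 - 1/sqrt(B))
Z(-89 - 98) + N(-63) = (2726 + (-89 - 98)**2 + 123*(-89 - 98)) + (3 - 1/sqrt(-63)) = (2726 + (-187)**2 + 123*(-187)) + (3 - (-1)*I*sqrt(7)/21) = (2726 + 34969 - 23001) + (3 + I*sqrt(7)/21) = 14694 + (3 + I*sqrt(7)/21) = 14697 + I*sqrt(7)/21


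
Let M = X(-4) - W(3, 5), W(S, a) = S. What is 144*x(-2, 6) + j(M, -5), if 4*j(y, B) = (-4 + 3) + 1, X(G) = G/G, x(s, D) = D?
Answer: 864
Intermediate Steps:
X(G) = 1
M = -2 (M = 1 - 1*3 = 1 - 3 = -2)
j(y, B) = 0 (j(y, B) = ((-4 + 3) + 1)/4 = (-1 + 1)/4 = (¼)*0 = 0)
144*x(-2, 6) + j(M, -5) = 144*6 + 0 = 864 + 0 = 864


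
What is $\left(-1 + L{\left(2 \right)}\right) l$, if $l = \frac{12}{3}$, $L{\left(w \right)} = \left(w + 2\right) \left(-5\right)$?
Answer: $-84$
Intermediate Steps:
$L{\left(w \right)} = -10 - 5 w$ ($L{\left(w \right)} = \left(2 + w\right) \left(-5\right) = -10 - 5 w$)
$l = 4$ ($l = 12 \cdot \frac{1}{3} = 4$)
$\left(-1 + L{\left(2 \right)}\right) l = \left(-1 - 20\right) 4 = \left(-21\right) 4 = -84$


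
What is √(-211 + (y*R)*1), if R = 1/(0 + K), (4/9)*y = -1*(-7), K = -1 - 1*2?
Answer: I*√865/2 ≈ 14.705*I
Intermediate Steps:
K = -3 (K = -1 - 2 = -3)
y = 63/4 (y = 9*(-1*(-7))/4 = (9/4)*7 = 63/4 ≈ 15.750)
R = -⅓ (R = 1/(0 - 3) = 1/(-3) = -⅓ ≈ -0.33333)
√(-211 + (y*R)*1) = √(-211 + ((63/4)*(-⅓))*1) = √(-211 - 21/4*1) = √(-211 - 21/4) = √(-865/4) = I*√865/2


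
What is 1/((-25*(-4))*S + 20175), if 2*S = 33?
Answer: 1/21825 ≈ 4.5819e-5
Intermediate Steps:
S = 33/2 (S = (1/2)*33 = 33/2 ≈ 16.500)
1/((-25*(-4))*S + 20175) = 1/(-25*(-4)*(33/2) + 20175) = 1/(100*(33/2) + 20175) = 1/(1650 + 20175) = 1/21825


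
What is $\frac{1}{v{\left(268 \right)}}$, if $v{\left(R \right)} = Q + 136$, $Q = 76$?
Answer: $\frac{1}{212} \approx 0.004717$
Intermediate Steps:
$v{\left(R \right)} = 212$ ($v{\left(R \right)} = 76 + 136 = 212$)
$\frac{1}{v{\left(268 \right)}} = \frac{1}{212}$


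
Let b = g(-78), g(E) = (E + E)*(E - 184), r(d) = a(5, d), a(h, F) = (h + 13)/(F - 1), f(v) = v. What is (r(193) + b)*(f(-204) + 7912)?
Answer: 2520336789/8 ≈ 3.1504e+8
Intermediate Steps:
a(h, F) = (13 + h)/(-1 + F)
r(d) = 18/(-1 + d) (r(d) = (13 + 5)/(-1 + d) = 18/(-1 + d))
g(E) = 2*E*(-184 + E) (g(E) = (2*E)*(-184 + E) = 2*E*(-184 + E))
b = 40872 (b = 2*(-78)*(-184 - 78) = 2*(-78)*(-262) = 40872)
(r(193) + b)*(f(-204) + 7912) = (18/(-1 + 193) + 40872)*(-204 + 7912) = (18/192 + 40872)*7708 = (18*(1/192) + 40872)*7708 = (3/32 + 40872)*7708 = (1307907/32)*7708 = 2520336789/8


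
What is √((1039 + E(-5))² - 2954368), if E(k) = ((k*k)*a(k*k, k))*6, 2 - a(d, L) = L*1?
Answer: 3*√156617 ≈ 1187.2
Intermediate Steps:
a(d, L) = 2 - L
E(k) = 6*k²*(2 - k) (E(k) = ((k*k)*(2 - k))*6 = (k²*(2 - k))*6 = 6*k²*(2 - k))
√((1039 + E(-5))² - 2954368) = √((1039 + 6*(-5)²*(2 - 1*(-5)))² - 2954368) = √((1039 + 6*25*(2 + 5))² - 2954368) = √((1039 + 6*25*7)² - 2954368) = √((1039 + 1050)² - 2954368) = √(2089² - 2954368) = √(4363921 - 2954368) = √1409553 = 3*√156617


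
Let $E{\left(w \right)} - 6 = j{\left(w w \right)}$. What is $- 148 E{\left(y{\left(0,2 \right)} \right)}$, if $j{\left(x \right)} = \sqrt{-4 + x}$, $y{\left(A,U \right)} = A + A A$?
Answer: $-888 - 296 i \approx -888.0 - 296.0 i$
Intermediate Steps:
$y{\left(A,U \right)} = A + A^{2}$
$E{\left(w \right)} = 6 + \sqrt{-4 + w^{2}}$ ($E{\left(w \right)} = 6 + \sqrt{-4 + w w} = 6 + \sqrt{-4 + w^{2}}$)
$- 148 E{\left(y{\left(0,2 \right)} \right)} = - 148 \left(6 + \sqrt{-4 + \left(0 \left(1 + 0\right)\right)^{2}}\right) = - 148 \left(6 + \sqrt{-4 + \left(0 \cdot 1\right)^{2}}\right) = - 148 \left(6 + \sqrt{-4 + 0^{2}}\right) = - 148 \left(6 + \sqrt{-4 + 0}\right) = - 148 \left(6 + \sqrt{-4}\right) = - 148 \left(6 + 2 i\right) = -888 - 296 i$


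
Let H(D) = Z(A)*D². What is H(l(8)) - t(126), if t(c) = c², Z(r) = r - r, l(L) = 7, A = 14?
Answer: -15876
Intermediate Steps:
Z(r) = 0
H(D) = 0 (H(D) = 0*D² = 0)
H(l(8)) - t(126) = 0 - 1*126² = 0 - 1*15876 = 0 - 15876 = -15876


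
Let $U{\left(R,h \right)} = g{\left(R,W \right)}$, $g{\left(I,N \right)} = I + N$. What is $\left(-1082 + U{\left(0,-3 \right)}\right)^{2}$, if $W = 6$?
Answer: $1157776$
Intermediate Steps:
$U{\left(R,h \right)} = 6 + R$ ($U{\left(R,h \right)} = R + 6 = 6 + R$)
$\left(-1082 + U{\left(0,-3 \right)}\right)^{2} = \left(-1082 + \left(6 + 0\right)\right)^{2} = \left(-1082 + 6\right)^{2} = \left(-1076\right)^{2} = 1157776$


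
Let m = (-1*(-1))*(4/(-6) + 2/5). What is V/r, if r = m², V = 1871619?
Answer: 421114275/16 ≈ 2.6320e+7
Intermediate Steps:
m = -4/15 (m = 1*(4*(-⅙) + 2*(⅕)) = 1*(-⅔ + ⅖) = 1*(-4/15) = -4/15 ≈ -0.26667)
r = 16/225 (r = (-4/15)² = 16/225 ≈ 0.071111)
V/r = 1871619/(16/225) = 1871619*(225/16) = 421114275/16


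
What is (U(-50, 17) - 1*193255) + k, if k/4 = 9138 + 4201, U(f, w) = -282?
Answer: -140181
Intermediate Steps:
k = 53356 (k = 4*(9138 + 4201) = 4*13339 = 53356)
(U(-50, 17) - 1*193255) + k = (-282 - 1*193255) + 53356 = (-282 - 193255) + 53356 = -193537 + 53356 = -140181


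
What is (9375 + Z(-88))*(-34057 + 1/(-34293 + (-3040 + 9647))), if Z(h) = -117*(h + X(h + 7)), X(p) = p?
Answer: -13741855249122/13843 ≈ -9.9269e+8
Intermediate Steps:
Z(h) = -819 - 234*h (Z(h) = -117*(h + (h + 7)) = -117*(h + (7 + h)) = -117*(7 + 2*h) = -819 - 234*h)
(9375 + Z(-88))*(-34057 + 1/(-34293 + (-3040 + 9647))) = (9375 + (-819 - 234*(-88)))*(-34057 + 1/(-34293 + (-3040 + 9647))) = (9375 + (-819 + 20592))*(-34057 + 1/(-34293 + 6607)) = (9375 + 19773)*(-34057 + 1/(-27686)) = 29148*(-34057 - 1/27686) = 29148*(-942902103/27686) = -13741855249122/13843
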